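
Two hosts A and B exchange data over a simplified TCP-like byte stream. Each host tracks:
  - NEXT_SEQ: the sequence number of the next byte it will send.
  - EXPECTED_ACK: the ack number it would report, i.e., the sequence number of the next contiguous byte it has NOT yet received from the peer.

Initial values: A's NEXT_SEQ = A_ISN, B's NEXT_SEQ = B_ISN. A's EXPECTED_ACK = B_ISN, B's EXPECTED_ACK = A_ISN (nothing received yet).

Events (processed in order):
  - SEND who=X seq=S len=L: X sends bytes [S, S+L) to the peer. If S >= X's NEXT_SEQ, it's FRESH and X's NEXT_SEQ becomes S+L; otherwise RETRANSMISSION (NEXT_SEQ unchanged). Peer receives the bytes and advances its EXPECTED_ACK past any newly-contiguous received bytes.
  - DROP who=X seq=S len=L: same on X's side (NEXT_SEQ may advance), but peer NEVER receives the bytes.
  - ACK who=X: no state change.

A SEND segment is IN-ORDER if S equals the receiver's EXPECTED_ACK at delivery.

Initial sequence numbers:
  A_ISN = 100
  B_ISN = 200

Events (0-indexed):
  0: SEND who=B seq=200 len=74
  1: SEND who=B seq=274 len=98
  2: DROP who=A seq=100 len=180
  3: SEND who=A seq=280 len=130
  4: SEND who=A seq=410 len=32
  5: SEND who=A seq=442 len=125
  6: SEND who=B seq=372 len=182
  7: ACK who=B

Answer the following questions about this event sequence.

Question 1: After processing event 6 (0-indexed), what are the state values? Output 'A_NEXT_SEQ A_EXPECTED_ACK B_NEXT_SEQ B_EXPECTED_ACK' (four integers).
After event 0: A_seq=100 A_ack=274 B_seq=274 B_ack=100
After event 1: A_seq=100 A_ack=372 B_seq=372 B_ack=100
After event 2: A_seq=280 A_ack=372 B_seq=372 B_ack=100
After event 3: A_seq=410 A_ack=372 B_seq=372 B_ack=100
After event 4: A_seq=442 A_ack=372 B_seq=372 B_ack=100
After event 5: A_seq=567 A_ack=372 B_seq=372 B_ack=100
After event 6: A_seq=567 A_ack=554 B_seq=554 B_ack=100

567 554 554 100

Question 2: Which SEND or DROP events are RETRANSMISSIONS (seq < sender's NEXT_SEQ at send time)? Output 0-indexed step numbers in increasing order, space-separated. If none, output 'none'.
Step 0: SEND seq=200 -> fresh
Step 1: SEND seq=274 -> fresh
Step 2: DROP seq=100 -> fresh
Step 3: SEND seq=280 -> fresh
Step 4: SEND seq=410 -> fresh
Step 5: SEND seq=442 -> fresh
Step 6: SEND seq=372 -> fresh

Answer: none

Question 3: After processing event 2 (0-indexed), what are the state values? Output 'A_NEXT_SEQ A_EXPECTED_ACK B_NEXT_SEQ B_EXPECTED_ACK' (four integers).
After event 0: A_seq=100 A_ack=274 B_seq=274 B_ack=100
After event 1: A_seq=100 A_ack=372 B_seq=372 B_ack=100
After event 2: A_seq=280 A_ack=372 B_seq=372 B_ack=100

280 372 372 100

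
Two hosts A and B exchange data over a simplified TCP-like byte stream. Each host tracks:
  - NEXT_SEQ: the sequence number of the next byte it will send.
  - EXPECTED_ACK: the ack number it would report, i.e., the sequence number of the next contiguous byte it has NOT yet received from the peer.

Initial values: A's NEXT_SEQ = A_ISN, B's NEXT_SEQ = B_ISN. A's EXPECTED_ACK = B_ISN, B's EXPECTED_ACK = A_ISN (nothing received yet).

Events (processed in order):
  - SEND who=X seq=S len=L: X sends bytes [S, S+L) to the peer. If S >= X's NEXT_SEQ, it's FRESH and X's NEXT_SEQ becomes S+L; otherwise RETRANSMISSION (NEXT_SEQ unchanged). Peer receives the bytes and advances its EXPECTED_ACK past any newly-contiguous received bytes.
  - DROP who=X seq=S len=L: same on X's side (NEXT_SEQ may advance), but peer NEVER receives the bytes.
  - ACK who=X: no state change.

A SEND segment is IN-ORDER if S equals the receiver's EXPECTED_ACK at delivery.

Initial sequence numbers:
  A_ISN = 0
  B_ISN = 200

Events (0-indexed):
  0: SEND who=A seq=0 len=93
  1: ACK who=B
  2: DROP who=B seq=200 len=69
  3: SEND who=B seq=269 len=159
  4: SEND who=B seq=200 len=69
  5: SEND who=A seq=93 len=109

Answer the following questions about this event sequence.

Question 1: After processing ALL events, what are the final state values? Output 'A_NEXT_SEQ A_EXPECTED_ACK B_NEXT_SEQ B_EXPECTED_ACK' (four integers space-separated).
Answer: 202 428 428 202

Derivation:
After event 0: A_seq=93 A_ack=200 B_seq=200 B_ack=93
After event 1: A_seq=93 A_ack=200 B_seq=200 B_ack=93
After event 2: A_seq=93 A_ack=200 B_seq=269 B_ack=93
After event 3: A_seq=93 A_ack=200 B_seq=428 B_ack=93
After event 4: A_seq=93 A_ack=428 B_seq=428 B_ack=93
After event 5: A_seq=202 A_ack=428 B_seq=428 B_ack=202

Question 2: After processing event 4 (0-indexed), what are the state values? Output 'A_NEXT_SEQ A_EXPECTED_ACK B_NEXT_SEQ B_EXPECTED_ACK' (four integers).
After event 0: A_seq=93 A_ack=200 B_seq=200 B_ack=93
After event 1: A_seq=93 A_ack=200 B_seq=200 B_ack=93
After event 2: A_seq=93 A_ack=200 B_seq=269 B_ack=93
After event 3: A_seq=93 A_ack=200 B_seq=428 B_ack=93
After event 4: A_seq=93 A_ack=428 B_seq=428 B_ack=93

93 428 428 93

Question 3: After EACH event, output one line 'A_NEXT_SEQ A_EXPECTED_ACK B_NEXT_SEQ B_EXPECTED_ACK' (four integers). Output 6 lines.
93 200 200 93
93 200 200 93
93 200 269 93
93 200 428 93
93 428 428 93
202 428 428 202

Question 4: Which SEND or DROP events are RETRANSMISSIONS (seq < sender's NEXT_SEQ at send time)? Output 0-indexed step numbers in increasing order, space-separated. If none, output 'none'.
Step 0: SEND seq=0 -> fresh
Step 2: DROP seq=200 -> fresh
Step 3: SEND seq=269 -> fresh
Step 4: SEND seq=200 -> retransmit
Step 5: SEND seq=93 -> fresh

Answer: 4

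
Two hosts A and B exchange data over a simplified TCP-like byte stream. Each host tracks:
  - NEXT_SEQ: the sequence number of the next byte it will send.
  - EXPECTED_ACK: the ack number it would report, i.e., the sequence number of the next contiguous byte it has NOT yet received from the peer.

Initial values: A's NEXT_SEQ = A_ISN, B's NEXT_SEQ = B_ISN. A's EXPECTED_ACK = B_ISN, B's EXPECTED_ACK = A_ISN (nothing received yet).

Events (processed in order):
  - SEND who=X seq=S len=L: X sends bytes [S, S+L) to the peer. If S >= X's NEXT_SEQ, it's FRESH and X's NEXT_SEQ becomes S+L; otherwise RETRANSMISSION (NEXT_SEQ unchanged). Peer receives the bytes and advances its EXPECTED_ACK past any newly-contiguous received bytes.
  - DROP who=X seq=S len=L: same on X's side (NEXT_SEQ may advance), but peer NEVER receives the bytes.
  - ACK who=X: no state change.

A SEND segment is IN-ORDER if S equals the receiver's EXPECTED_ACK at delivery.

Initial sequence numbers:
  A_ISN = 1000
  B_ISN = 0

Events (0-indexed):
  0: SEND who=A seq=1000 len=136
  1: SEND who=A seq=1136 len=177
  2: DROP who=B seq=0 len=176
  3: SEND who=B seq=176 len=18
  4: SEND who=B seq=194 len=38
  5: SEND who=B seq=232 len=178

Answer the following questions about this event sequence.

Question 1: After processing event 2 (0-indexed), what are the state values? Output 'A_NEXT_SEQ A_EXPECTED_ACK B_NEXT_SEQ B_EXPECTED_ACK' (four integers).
After event 0: A_seq=1136 A_ack=0 B_seq=0 B_ack=1136
After event 1: A_seq=1313 A_ack=0 B_seq=0 B_ack=1313
After event 2: A_seq=1313 A_ack=0 B_seq=176 B_ack=1313

1313 0 176 1313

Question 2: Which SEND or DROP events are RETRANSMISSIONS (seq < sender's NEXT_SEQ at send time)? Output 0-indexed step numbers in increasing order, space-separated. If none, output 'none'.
Answer: none

Derivation:
Step 0: SEND seq=1000 -> fresh
Step 1: SEND seq=1136 -> fresh
Step 2: DROP seq=0 -> fresh
Step 3: SEND seq=176 -> fresh
Step 4: SEND seq=194 -> fresh
Step 5: SEND seq=232 -> fresh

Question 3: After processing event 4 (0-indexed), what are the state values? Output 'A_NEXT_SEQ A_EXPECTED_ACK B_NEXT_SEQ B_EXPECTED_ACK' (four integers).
After event 0: A_seq=1136 A_ack=0 B_seq=0 B_ack=1136
After event 1: A_seq=1313 A_ack=0 B_seq=0 B_ack=1313
After event 2: A_seq=1313 A_ack=0 B_seq=176 B_ack=1313
After event 3: A_seq=1313 A_ack=0 B_seq=194 B_ack=1313
After event 4: A_seq=1313 A_ack=0 B_seq=232 B_ack=1313

1313 0 232 1313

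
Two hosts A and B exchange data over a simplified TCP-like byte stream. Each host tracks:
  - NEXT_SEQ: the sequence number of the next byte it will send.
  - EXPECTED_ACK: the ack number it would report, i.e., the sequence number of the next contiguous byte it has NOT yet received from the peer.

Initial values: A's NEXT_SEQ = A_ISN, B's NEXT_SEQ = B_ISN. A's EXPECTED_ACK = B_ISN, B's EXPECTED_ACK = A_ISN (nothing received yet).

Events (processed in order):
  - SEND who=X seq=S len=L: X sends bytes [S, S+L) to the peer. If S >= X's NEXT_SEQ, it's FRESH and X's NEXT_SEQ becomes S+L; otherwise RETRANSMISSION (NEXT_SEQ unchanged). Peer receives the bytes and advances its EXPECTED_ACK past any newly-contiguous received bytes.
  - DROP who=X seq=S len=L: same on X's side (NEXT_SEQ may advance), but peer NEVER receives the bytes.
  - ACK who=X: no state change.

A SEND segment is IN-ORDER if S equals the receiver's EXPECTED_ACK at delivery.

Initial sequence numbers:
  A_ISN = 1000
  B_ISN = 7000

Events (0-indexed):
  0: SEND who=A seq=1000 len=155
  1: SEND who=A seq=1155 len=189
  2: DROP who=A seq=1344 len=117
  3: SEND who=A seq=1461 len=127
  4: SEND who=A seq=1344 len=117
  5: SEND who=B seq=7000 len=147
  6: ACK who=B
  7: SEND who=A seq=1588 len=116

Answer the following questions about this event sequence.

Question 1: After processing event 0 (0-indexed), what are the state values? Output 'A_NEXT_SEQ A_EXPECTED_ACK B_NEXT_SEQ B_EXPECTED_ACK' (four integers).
After event 0: A_seq=1155 A_ack=7000 B_seq=7000 B_ack=1155

1155 7000 7000 1155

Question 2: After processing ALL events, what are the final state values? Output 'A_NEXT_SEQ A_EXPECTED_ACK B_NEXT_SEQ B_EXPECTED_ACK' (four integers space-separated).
After event 0: A_seq=1155 A_ack=7000 B_seq=7000 B_ack=1155
After event 1: A_seq=1344 A_ack=7000 B_seq=7000 B_ack=1344
After event 2: A_seq=1461 A_ack=7000 B_seq=7000 B_ack=1344
After event 3: A_seq=1588 A_ack=7000 B_seq=7000 B_ack=1344
After event 4: A_seq=1588 A_ack=7000 B_seq=7000 B_ack=1588
After event 5: A_seq=1588 A_ack=7147 B_seq=7147 B_ack=1588
After event 6: A_seq=1588 A_ack=7147 B_seq=7147 B_ack=1588
After event 7: A_seq=1704 A_ack=7147 B_seq=7147 B_ack=1704

Answer: 1704 7147 7147 1704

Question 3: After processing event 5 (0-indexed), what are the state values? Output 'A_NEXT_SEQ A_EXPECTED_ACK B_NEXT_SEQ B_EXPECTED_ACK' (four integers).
After event 0: A_seq=1155 A_ack=7000 B_seq=7000 B_ack=1155
After event 1: A_seq=1344 A_ack=7000 B_seq=7000 B_ack=1344
After event 2: A_seq=1461 A_ack=7000 B_seq=7000 B_ack=1344
After event 3: A_seq=1588 A_ack=7000 B_seq=7000 B_ack=1344
After event 4: A_seq=1588 A_ack=7000 B_seq=7000 B_ack=1588
After event 5: A_seq=1588 A_ack=7147 B_seq=7147 B_ack=1588

1588 7147 7147 1588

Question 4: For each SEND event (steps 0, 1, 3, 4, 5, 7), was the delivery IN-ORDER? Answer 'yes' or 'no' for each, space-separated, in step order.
Answer: yes yes no yes yes yes

Derivation:
Step 0: SEND seq=1000 -> in-order
Step 1: SEND seq=1155 -> in-order
Step 3: SEND seq=1461 -> out-of-order
Step 4: SEND seq=1344 -> in-order
Step 5: SEND seq=7000 -> in-order
Step 7: SEND seq=1588 -> in-order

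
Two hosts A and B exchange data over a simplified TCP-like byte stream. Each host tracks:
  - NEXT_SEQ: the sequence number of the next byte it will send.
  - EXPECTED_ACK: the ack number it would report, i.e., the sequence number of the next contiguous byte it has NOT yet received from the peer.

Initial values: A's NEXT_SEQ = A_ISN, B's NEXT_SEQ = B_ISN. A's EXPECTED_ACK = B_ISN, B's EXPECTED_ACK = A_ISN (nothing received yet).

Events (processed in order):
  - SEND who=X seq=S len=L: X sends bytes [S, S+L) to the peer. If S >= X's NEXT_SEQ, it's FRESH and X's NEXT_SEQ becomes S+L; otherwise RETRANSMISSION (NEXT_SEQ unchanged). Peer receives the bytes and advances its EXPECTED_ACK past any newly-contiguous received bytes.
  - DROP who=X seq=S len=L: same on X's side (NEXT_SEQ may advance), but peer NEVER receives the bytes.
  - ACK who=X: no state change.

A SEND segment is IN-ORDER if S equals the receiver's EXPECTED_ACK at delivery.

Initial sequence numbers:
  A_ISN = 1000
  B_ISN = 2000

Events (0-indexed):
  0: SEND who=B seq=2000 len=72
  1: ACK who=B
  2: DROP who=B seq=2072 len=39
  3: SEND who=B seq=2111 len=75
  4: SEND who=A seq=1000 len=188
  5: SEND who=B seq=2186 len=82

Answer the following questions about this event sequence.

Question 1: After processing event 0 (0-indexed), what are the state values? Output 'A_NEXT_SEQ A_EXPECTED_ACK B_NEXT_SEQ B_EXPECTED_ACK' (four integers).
After event 0: A_seq=1000 A_ack=2072 B_seq=2072 B_ack=1000

1000 2072 2072 1000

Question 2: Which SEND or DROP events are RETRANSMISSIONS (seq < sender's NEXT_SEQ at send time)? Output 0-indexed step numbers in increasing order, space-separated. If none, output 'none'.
Answer: none

Derivation:
Step 0: SEND seq=2000 -> fresh
Step 2: DROP seq=2072 -> fresh
Step 3: SEND seq=2111 -> fresh
Step 4: SEND seq=1000 -> fresh
Step 5: SEND seq=2186 -> fresh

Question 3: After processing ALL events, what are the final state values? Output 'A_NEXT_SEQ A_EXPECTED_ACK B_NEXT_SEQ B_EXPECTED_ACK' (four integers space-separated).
After event 0: A_seq=1000 A_ack=2072 B_seq=2072 B_ack=1000
After event 1: A_seq=1000 A_ack=2072 B_seq=2072 B_ack=1000
After event 2: A_seq=1000 A_ack=2072 B_seq=2111 B_ack=1000
After event 3: A_seq=1000 A_ack=2072 B_seq=2186 B_ack=1000
After event 4: A_seq=1188 A_ack=2072 B_seq=2186 B_ack=1188
After event 5: A_seq=1188 A_ack=2072 B_seq=2268 B_ack=1188

Answer: 1188 2072 2268 1188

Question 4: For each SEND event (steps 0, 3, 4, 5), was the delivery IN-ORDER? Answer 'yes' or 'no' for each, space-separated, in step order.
Step 0: SEND seq=2000 -> in-order
Step 3: SEND seq=2111 -> out-of-order
Step 4: SEND seq=1000 -> in-order
Step 5: SEND seq=2186 -> out-of-order

Answer: yes no yes no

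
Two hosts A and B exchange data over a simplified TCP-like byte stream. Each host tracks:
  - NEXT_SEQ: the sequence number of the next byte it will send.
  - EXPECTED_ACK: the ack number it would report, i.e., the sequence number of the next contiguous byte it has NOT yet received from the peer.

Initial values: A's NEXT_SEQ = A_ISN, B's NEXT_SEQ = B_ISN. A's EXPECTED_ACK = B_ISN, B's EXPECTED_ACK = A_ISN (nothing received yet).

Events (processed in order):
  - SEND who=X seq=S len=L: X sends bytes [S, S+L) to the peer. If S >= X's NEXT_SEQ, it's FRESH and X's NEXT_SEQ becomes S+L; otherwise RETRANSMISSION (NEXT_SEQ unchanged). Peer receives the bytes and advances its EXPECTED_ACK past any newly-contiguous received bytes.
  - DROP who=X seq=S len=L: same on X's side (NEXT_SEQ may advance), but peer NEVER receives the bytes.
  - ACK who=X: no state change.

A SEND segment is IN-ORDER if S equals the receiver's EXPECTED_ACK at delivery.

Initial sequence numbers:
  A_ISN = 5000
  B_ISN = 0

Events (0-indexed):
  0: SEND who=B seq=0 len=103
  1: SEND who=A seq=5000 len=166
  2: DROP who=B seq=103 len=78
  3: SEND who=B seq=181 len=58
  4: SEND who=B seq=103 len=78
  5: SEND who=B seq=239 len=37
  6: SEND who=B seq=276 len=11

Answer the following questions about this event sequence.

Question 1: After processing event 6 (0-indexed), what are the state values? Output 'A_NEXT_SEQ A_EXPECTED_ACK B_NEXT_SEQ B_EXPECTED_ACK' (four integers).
After event 0: A_seq=5000 A_ack=103 B_seq=103 B_ack=5000
After event 1: A_seq=5166 A_ack=103 B_seq=103 B_ack=5166
After event 2: A_seq=5166 A_ack=103 B_seq=181 B_ack=5166
After event 3: A_seq=5166 A_ack=103 B_seq=239 B_ack=5166
After event 4: A_seq=5166 A_ack=239 B_seq=239 B_ack=5166
After event 5: A_seq=5166 A_ack=276 B_seq=276 B_ack=5166
After event 6: A_seq=5166 A_ack=287 B_seq=287 B_ack=5166

5166 287 287 5166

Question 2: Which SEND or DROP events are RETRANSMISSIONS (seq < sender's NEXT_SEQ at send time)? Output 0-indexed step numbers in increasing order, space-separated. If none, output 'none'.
Step 0: SEND seq=0 -> fresh
Step 1: SEND seq=5000 -> fresh
Step 2: DROP seq=103 -> fresh
Step 3: SEND seq=181 -> fresh
Step 4: SEND seq=103 -> retransmit
Step 5: SEND seq=239 -> fresh
Step 6: SEND seq=276 -> fresh

Answer: 4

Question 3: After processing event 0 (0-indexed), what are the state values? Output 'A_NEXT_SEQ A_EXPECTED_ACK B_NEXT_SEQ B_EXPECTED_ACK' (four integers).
After event 0: A_seq=5000 A_ack=103 B_seq=103 B_ack=5000

5000 103 103 5000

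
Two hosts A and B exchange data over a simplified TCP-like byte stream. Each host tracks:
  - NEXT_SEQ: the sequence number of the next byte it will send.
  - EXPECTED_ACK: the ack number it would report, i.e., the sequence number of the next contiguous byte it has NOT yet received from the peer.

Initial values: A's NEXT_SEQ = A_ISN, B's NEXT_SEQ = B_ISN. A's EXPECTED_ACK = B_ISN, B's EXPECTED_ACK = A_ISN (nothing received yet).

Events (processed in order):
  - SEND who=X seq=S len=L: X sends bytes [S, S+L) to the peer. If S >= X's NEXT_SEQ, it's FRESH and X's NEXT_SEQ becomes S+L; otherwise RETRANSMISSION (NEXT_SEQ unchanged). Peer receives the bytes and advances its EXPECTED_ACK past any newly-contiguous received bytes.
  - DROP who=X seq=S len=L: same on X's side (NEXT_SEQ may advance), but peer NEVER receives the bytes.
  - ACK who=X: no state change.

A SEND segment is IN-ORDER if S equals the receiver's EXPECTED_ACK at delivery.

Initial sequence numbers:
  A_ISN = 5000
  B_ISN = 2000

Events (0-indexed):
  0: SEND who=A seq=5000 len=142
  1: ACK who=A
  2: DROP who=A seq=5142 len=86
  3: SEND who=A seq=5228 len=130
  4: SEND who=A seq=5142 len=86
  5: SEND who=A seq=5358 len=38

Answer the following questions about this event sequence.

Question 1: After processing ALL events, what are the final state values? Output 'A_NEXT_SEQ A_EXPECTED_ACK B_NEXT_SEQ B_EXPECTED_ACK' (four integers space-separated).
After event 0: A_seq=5142 A_ack=2000 B_seq=2000 B_ack=5142
After event 1: A_seq=5142 A_ack=2000 B_seq=2000 B_ack=5142
After event 2: A_seq=5228 A_ack=2000 B_seq=2000 B_ack=5142
After event 3: A_seq=5358 A_ack=2000 B_seq=2000 B_ack=5142
After event 4: A_seq=5358 A_ack=2000 B_seq=2000 B_ack=5358
After event 5: A_seq=5396 A_ack=2000 B_seq=2000 B_ack=5396

Answer: 5396 2000 2000 5396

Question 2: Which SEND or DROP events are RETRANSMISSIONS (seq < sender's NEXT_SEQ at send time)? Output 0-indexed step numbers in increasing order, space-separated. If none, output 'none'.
Answer: 4

Derivation:
Step 0: SEND seq=5000 -> fresh
Step 2: DROP seq=5142 -> fresh
Step 3: SEND seq=5228 -> fresh
Step 4: SEND seq=5142 -> retransmit
Step 5: SEND seq=5358 -> fresh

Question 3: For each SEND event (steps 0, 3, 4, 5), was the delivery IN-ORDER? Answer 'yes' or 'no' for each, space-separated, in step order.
Answer: yes no yes yes

Derivation:
Step 0: SEND seq=5000 -> in-order
Step 3: SEND seq=5228 -> out-of-order
Step 4: SEND seq=5142 -> in-order
Step 5: SEND seq=5358 -> in-order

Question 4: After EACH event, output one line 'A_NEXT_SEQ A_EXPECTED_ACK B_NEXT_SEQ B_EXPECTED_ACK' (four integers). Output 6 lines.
5142 2000 2000 5142
5142 2000 2000 5142
5228 2000 2000 5142
5358 2000 2000 5142
5358 2000 2000 5358
5396 2000 2000 5396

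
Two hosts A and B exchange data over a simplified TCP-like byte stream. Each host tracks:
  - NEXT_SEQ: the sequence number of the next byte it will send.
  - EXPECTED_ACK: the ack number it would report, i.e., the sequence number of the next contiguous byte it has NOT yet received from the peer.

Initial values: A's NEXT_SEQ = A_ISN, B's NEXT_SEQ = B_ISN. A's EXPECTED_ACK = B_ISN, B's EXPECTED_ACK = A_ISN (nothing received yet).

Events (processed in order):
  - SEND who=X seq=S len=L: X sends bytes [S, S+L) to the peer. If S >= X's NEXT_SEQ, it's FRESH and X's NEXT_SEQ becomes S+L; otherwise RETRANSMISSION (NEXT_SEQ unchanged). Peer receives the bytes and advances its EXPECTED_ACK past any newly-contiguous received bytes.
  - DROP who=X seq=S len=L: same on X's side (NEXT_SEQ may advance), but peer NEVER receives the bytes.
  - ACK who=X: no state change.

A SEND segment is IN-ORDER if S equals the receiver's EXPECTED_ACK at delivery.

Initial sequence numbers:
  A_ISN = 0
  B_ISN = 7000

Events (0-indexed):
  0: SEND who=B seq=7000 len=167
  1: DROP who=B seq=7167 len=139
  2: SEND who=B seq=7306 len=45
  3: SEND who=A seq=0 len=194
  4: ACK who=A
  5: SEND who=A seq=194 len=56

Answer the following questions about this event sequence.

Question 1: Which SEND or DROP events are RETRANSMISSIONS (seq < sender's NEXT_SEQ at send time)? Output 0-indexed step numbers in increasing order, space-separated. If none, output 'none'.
Step 0: SEND seq=7000 -> fresh
Step 1: DROP seq=7167 -> fresh
Step 2: SEND seq=7306 -> fresh
Step 3: SEND seq=0 -> fresh
Step 5: SEND seq=194 -> fresh

Answer: none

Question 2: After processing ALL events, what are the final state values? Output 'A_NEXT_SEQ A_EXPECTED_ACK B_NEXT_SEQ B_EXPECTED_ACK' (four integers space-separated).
After event 0: A_seq=0 A_ack=7167 B_seq=7167 B_ack=0
After event 1: A_seq=0 A_ack=7167 B_seq=7306 B_ack=0
After event 2: A_seq=0 A_ack=7167 B_seq=7351 B_ack=0
After event 3: A_seq=194 A_ack=7167 B_seq=7351 B_ack=194
After event 4: A_seq=194 A_ack=7167 B_seq=7351 B_ack=194
After event 5: A_seq=250 A_ack=7167 B_seq=7351 B_ack=250

Answer: 250 7167 7351 250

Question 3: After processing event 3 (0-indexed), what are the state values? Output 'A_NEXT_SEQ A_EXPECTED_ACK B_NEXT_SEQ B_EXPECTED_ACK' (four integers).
After event 0: A_seq=0 A_ack=7167 B_seq=7167 B_ack=0
After event 1: A_seq=0 A_ack=7167 B_seq=7306 B_ack=0
After event 2: A_seq=0 A_ack=7167 B_seq=7351 B_ack=0
After event 3: A_seq=194 A_ack=7167 B_seq=7351 B_ack=194

194 7167 7351 194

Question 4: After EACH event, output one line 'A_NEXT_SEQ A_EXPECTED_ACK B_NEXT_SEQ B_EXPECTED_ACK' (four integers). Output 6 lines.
0 7167 7167 0
0 7167 7306 0
0 7167 7351 0
194 7167 7351 194
194 7167 7351 194
250 7167 7351 250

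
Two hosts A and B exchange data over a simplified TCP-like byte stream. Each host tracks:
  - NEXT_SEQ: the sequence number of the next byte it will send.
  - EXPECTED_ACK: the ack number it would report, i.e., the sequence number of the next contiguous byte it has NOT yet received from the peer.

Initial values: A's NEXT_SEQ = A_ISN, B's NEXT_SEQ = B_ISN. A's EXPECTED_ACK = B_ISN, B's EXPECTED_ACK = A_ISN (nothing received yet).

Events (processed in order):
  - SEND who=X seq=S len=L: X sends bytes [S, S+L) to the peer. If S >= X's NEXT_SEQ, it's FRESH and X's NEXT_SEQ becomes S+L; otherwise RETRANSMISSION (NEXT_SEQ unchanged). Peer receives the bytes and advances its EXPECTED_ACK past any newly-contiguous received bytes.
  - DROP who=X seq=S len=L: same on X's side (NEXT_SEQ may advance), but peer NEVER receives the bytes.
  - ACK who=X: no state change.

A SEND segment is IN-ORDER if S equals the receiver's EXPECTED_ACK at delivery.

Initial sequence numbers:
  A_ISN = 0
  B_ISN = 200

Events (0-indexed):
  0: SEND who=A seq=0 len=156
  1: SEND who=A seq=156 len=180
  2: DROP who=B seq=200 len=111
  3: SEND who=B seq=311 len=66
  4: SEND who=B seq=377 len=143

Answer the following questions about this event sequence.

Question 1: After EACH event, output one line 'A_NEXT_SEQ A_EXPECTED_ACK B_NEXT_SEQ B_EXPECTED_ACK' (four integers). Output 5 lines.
156 200 200 156
336 200 200 336
336 200 311 336
336 200 377 336
336 200 520 336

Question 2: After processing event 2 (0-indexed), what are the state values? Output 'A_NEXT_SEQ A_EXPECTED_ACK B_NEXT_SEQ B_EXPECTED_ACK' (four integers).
After event 0: A_seq=156 A_ack=200 B_seq=200 B_ack=156
After event 1: A_seq=336 A_ack=200 B_seq=200 B_ack=336
After event 2: A_seq=336 A_ack=200 B_seq=311 B_ack=336

336 200 311 336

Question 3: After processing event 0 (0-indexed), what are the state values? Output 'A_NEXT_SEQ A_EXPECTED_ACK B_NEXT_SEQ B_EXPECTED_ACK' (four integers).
After event 0: A_seq=156 A_ack=200 B_seq=200 B_ack=156

156 200 200 156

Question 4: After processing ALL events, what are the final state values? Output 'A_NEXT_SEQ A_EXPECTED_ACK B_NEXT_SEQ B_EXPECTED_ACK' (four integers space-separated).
Answer: 336 200 520 336

Derivation:
After event 0: A_seq=156 A_ack=200 B_seq=200 B_ack=156
After event 1: A_seq=336 A_ack=200 B_seq=200 B_ack=336
After event 2: A_seq=336 A_ack=200 B_seq=311 B_ack=336
After event 3: A_seq=336 A_ack=200 B_seq=377 B_ack=336
After event 4: A_seq=336 A_ack=200 B_seq=520 B_ack=336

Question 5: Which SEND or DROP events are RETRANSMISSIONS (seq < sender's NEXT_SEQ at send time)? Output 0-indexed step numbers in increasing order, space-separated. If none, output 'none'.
Step 0: SEND seq=0 -> fresh
Step 1: SEND seq=156 -> fresh
Step 2: DROP seq=200 -> fresh
Step 3: SEND seq=311 -> fresh
Step 4: SEND seq=377 -> fresh

Answer: none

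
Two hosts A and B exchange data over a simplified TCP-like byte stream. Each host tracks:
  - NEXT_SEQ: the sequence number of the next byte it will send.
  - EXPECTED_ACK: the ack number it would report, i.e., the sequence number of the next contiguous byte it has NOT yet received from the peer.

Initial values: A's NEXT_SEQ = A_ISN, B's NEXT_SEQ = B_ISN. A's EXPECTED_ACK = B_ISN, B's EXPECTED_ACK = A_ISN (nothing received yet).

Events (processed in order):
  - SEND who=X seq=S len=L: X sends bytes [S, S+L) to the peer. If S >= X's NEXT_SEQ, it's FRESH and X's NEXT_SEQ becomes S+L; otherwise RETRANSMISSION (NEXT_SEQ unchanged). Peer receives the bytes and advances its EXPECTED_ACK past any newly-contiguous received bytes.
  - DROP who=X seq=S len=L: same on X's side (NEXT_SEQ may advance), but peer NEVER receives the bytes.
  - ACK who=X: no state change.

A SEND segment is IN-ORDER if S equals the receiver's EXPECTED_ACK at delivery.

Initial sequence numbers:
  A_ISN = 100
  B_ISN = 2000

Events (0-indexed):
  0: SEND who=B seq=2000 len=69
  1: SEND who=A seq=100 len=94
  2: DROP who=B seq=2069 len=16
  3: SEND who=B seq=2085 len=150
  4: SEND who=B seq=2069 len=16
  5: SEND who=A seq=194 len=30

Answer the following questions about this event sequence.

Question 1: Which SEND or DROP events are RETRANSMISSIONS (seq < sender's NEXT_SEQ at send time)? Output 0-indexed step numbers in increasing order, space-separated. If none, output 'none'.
Step 0: SEND seq=2000 -> fresh
Step 1: SEND seq=100 -> fresh
Step 2: DROP seq=2069 -> fresh
Step 3: SEND seq=2085 -> fresh
Step 4: SEND seq=2069 -> retransmit
Step 5: SEND seq=194 -> fresh

Answer: 4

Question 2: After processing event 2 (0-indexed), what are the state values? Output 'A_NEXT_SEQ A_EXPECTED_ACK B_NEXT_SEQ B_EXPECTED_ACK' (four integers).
After event 0: A_seq=100 A_ack=2069 B_seq=2069 B_ack=100
After event 1: A_seq=194 A_ack=2069 B_seq=2069 B_ack=194
After event 2: A_seq=194 A_ack=2069 B_seq=2085 B_ack=194

194 2069 2085 194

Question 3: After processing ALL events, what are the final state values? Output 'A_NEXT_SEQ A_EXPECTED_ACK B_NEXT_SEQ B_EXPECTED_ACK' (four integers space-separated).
Answer: 224 2235 2235 224

Derivation:
After event 0: A_seq=100 A_ack=2069 B_seq=2069 B_ack=100
After event 1: A_seq=194 A_ack=2069 B_seq=2069 B_ack=194
After event 2: A_seq=194 A_ack=2069 B_seq=2085 B_ack=194
After event 3: A_seq=194 A_ack=2069 B_seq=2235 B_ack=194
After event 4: A_seq=194 A_ack=2235 B_seq=2235 B_ack=194
After event 5: A_seq=224 A_ack=2235 B_seq=2235 B_ack=224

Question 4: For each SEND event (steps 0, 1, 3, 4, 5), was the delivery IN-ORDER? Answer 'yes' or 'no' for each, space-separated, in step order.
Step 0: SEND seq=2000 -> in-order
Step 1: SEND seq=100 -> in-order
Step 3: SEND seq=2085 -> out-of-order
Step 4: SEND seq=2069 -> in-order
Step 5: SEND seq=194 -> in-order

Answer: yes yes no yes yes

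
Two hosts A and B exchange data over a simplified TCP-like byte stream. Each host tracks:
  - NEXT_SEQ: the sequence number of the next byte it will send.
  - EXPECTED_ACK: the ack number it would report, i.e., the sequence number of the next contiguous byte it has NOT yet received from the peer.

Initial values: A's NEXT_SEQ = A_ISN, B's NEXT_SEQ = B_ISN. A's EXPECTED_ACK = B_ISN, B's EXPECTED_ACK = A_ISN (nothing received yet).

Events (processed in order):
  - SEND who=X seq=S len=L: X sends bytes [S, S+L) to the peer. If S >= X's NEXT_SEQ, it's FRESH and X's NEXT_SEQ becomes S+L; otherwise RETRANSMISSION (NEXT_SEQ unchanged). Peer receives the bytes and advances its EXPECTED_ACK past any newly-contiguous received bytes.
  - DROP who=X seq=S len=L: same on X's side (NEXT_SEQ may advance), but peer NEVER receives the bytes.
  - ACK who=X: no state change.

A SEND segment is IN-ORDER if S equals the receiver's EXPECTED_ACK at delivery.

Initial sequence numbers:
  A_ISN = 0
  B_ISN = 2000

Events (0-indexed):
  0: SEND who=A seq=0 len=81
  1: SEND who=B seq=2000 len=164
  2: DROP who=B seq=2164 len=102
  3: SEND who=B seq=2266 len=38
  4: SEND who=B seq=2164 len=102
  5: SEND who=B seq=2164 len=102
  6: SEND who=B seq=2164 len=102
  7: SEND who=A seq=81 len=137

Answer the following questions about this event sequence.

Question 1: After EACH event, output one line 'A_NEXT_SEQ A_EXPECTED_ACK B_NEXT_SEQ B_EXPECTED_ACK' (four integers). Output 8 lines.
81 2000 2000 81
81 2164 2164 81
81 2164 2266 81
81 2164 2304 81
81 2304 2304 81
81 2304 2304 81
81 2304 2304 81
218 2304 2304 218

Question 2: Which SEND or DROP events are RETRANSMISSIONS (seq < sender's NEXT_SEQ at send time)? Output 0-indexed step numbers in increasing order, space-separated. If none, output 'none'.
Step 0: SEND seq=0 -> fresh
Step 1: SEND seq=2000 -> fresh
Step 2: DROP seq=2164 -> fresh
Step 3: SEND seq=2266 -> fresh
Step 4: SEND seq=2164 -> retransmit
Step 5: SEND seq=2164 -> retransmit
Step 6: SEND seq=2164 -> retransmit
Step 7: SEND seq=81 -> fresh

Answer: 4 5 6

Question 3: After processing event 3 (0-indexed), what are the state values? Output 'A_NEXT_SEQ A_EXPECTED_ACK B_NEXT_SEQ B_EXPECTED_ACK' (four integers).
After event 0: A_seq=81 A_ack=2000 B_seq=2000 B_ack=81
After event 1: A_seq=81 A_ack=2164 B_seq=2164 B_ack=81
After event 2: A_seq=81 A_ack=2164 B_seq=2266 B_ack=81
After event 3: A_seq=81 A_ack=2164 B_seq=2304 B_ack=81

81 2164 2304 81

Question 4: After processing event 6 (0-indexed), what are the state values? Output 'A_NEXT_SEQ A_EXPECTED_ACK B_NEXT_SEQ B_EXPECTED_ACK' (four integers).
After event 0: A_seq=81 A_ack=2000 B_seq=2000 B_ack=81
After event 1: A_seq=81 A_ack=2164 B_seq=2164 B_ack=81
After event 2: A_seq=81 A_ack=2164 B_seq=2266 B_ack=81
After event 3: A_seq=81 A_ack=2164 B_seq=2304 B_ack=81
After event 4: A_seq=81 A_ack=2304 B_seq=2304 B_ack=81
After event 5: A_seq=81 A_ack=2304 B_seq=2304 B_ack=81
After event 6: A_seq=81 A_ack=2304 B_seq=2304 B_ack=81

81 2304 2304 81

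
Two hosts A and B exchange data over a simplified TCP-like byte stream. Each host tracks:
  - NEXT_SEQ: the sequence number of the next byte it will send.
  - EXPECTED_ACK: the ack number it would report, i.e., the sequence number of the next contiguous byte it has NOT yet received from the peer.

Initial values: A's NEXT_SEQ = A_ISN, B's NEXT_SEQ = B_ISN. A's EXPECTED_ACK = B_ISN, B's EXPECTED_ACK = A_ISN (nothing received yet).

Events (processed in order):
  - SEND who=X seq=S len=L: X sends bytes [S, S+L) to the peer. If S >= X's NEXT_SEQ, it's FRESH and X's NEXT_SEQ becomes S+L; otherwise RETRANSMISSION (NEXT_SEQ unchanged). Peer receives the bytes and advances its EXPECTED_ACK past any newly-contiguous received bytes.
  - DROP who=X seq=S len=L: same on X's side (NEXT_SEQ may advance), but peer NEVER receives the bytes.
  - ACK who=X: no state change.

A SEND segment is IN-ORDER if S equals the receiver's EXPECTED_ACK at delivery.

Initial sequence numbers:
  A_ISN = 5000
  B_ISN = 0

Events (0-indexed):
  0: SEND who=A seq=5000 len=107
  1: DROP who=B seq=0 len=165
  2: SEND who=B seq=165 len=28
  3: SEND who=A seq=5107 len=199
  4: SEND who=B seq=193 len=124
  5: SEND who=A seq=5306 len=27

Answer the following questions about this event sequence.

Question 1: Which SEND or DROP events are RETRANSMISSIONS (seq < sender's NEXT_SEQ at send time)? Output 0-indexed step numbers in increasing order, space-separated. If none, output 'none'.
Answer: none

Derivation:
Step 0: SEND seq=5000 -> fresh
Step 1: DROP seq=0 -> fresh
Step 2: SEND seq=165 -> fresh
Step 3: SEND seq=5107 -> fresh
Step 4: SEND seq=193 -> fresh
Step 5: SEND seq=5306 -> fresh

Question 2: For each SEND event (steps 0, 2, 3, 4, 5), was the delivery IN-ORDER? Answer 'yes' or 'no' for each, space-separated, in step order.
Step 0: SEND seq=5000 -> in-order
Step 2: SEND seq=165 -> out-of-order
Step 3: SEND seq=5107 -> in-order
Step 4: SEND seq=193 -> out-of-order
Step 5: SEND seq=5306 -> in-order

Answer: yes no yes no yes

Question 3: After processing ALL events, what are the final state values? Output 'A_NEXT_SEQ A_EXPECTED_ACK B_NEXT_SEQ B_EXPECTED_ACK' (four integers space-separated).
After event 0: A_seq=5107 A_ack=0 B_seq=0 B_ack=5107
After event 1: A_seq=5107 A_ack=0 B_seq=165 B_ack=5107
After event 2: A_seq=5107 A_ack=0 B_seq=193 B_ack=5107
After event 3: A_seq=5306 A_ack=0 B_seq=193 B_ack=5306
After event 4: A_seq=5306 A_ack=0 B_seq=317 B_ack=5306
After event 5: A_seq=5333 A_ack=0 B_seq=317 B_ack=5333

Answer: 5333 0 317 5333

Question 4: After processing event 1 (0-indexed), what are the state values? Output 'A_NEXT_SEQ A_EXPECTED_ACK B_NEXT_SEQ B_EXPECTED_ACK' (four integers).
After event 0: A_seq=5107 A_ack=0 B_seq=0 B_ack=5107
After event 1: A_seq=5107 A_ack=0 B_seq=165 B_ack=5107

5107 0 165 5107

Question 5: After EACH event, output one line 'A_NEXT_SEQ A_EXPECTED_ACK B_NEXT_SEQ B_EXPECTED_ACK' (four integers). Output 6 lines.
5107 0 0 5107
5107 0 165 5107
5107 0 193 5107
5306 0 193 5306
5306 0 317 5306
5333 0 317 5333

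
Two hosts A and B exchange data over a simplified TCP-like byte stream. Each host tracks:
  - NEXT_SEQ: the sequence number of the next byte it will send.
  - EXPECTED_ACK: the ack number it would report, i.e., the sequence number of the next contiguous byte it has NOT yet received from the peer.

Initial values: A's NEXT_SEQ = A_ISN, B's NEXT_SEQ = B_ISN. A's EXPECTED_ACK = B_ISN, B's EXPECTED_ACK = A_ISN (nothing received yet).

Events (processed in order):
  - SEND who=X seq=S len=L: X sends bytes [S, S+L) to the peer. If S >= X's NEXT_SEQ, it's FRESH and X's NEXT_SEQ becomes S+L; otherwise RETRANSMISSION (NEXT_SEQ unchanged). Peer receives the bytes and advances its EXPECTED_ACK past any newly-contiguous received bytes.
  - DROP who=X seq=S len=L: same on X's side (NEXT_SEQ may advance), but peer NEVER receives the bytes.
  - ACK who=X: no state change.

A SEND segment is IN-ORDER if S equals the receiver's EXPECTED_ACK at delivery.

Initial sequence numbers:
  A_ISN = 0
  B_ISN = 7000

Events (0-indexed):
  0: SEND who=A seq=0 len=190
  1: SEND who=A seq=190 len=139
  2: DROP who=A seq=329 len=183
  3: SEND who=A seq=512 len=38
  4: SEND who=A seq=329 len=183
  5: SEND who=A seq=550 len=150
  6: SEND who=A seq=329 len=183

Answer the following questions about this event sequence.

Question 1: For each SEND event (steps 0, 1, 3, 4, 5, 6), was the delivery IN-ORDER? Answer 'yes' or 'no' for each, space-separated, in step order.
Step 0: SEND seq=0 -> in-order
Step 1: SEND seq=190 -> in-order
Step 3: SEND seq=512 -> out-of-order
Step 4: SEND seq=329 -> in-order
Step 5: SEND seq=550 -> in-order
Step 6: SEND seq=329 -> out-of-order

Answer: yes yes no yes yes no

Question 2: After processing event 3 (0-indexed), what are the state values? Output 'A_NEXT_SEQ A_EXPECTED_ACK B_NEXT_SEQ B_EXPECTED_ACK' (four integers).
After event 0: A_seq=190 A_ack=7000 B_seq=7000 B_ack=190
After event 1: A_seq=329 A_ack=7000 B_seq=7000 B_ack=329
After event 2: A_seq=512 A_ack=7000 B_seq=7000 B_ack=329
After event 3: A_seq=550 A_ack=7000 B_seq=7000 B_ack=329

550 7000 7000 329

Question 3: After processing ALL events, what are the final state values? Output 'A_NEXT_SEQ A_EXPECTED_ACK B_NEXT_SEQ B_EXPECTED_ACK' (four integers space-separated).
After event 0: A_seq=190 A_ack=7000 B_seq=7000 B_ack=190
After event 1: A_seq=329 A_ack=7000 B_seq=7000 B_ack=329
After event 2: A_seq=512 A_ack=7000 B_seq=7000 B_ack=329
After event 3: A_seq=550 A_ack=7000 B_seq=7000 B_ack=329
After event 4: A_seq=550 A_ack=7000 B_seq=7000 B_ack=550
After event 5: A_seq=700 A_ack=7000 B_seq=7000 B_ack=700
After event 6: A_seq=700 A_ack=7000 B_seq=7000 B_ack=700

Answer: 700 7000 7000 700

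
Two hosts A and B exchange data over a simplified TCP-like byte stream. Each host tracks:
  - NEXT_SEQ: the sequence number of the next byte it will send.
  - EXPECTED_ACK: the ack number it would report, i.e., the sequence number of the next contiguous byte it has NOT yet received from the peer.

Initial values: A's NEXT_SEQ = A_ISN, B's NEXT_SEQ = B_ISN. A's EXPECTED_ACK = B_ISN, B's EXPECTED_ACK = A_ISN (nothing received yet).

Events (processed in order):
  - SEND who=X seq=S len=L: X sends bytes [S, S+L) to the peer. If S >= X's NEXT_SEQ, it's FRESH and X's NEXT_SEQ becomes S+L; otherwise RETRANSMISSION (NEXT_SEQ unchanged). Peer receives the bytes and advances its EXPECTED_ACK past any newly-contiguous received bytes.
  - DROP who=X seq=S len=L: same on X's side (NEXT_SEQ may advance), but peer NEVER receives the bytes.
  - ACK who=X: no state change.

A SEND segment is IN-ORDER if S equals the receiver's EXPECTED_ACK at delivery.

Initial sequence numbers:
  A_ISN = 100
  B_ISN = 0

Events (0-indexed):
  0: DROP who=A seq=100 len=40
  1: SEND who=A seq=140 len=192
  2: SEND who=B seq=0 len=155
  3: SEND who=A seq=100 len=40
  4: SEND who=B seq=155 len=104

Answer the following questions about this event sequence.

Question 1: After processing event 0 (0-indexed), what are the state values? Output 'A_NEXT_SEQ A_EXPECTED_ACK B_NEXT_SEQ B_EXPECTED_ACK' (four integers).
After event 0: A_seq=140 A_ack=0 B_seq=0 B_ack=100

140 0 0 100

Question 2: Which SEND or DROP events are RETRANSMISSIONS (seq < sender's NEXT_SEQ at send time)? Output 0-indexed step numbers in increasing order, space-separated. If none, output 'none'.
Step 0: DROP seq=100 -> fresh
Step 1: SEND seq=140 -> fresh
Step 2: SEND seq=0 -> fresh
Step 3: SEND seq=100 -> retransmit
Step 4: SEND seq=155 -> fresh

Answer: 3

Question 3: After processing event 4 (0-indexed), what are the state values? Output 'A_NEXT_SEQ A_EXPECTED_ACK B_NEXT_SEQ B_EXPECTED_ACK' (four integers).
After event 0: A_seq=140 A_ack=0 B_seq=0 B_ack=100
After event 1: A_seq=332 A_ack=0 B_seq=0 B_ack=100
After event 2: A_seq=332 A_ack=155 B_seq=155 B_ack=100
After event 3: A_seq=332 A_ack=155 B_seq=155 B_ack=332
After event 4: A_seq=332 A_ack=259 B_seq=259 B_ack=332

332 259 259 332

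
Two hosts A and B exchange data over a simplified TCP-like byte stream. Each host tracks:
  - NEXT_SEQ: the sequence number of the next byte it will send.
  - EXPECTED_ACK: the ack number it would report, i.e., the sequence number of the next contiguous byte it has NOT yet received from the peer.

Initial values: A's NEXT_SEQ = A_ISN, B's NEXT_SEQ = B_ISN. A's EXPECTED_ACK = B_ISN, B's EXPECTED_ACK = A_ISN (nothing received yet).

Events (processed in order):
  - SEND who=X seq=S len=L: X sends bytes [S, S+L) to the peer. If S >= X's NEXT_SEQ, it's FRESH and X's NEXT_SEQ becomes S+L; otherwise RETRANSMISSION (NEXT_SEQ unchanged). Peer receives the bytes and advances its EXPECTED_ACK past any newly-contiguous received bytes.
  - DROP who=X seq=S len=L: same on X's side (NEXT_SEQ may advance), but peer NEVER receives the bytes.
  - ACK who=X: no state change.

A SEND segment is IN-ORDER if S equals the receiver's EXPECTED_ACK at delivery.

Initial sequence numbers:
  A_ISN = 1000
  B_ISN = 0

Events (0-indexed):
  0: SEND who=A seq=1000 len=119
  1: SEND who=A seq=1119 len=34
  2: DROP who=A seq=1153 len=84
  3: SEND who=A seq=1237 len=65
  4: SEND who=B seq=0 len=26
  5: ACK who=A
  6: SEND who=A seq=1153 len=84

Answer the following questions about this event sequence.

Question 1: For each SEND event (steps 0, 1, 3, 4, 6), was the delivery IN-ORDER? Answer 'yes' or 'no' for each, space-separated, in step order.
Step 0: SEND seq=1000 -> in-order
Step 1: SEND seq=1119 -> in-order
Step 3: SEND seq=1237 -> out-of-order
Step 4: SEND seq=0 -> in-order
Step 6: SEND seq=1153 -> in-order

Answer: yes yes no yes yes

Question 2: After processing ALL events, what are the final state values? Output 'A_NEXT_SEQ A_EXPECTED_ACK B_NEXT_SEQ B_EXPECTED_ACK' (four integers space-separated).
After event 0: A_seq=1119 A_ack=0 B_seq=0 B_ack=1119
After event 1: A_seq=1153 A_ack=0 B_seq=0 B_ack=1153
After event 2: A_seq=1237 A_ack=0 B_seq=0 B_ack=1153
After event 3: A_seq=1302 A_ack=0 B_seq=0 B_ack=1153
After event 4: A_seq=1302 A_ack=26 B_seq=26 B_ack=1153
After event 5: A_seq=1302 A_ack=26 B_seq=26 B_ack=1153
After event 6: A_seq=1302 A_ack=26 B_seq=26 B_ack=1302

Answer: 1302 26 26 1302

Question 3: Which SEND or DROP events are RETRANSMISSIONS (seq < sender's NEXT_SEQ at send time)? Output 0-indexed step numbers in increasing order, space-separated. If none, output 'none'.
Answer: 6

Derivation:
Step 0: SEND seq=1000 -> fresh
Step 1: SEND seq=1119 -> fresh
Step 2: DROP seq=1153 -> fresh
Step 3: SEND seq=1237 -> fresh
Step 4: SEND seq=0 -> fresh
Step 6: SEND seq=1153 -> retransmit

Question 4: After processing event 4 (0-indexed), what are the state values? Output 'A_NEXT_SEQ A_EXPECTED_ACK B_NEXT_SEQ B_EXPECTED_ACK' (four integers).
After event 0: A_seq=1119 A_ack=0 B_seq=0 B_ack=1119
After event 1: A_seq=1153 A_ack=0 B_seq=0 B_ack=1153
After event 2: A_seq=1237 A_ack=0 B_seq=0 B_ack=1153
After event 3: A_seq=1302 A_ack=0 B_seq=0 B_ack=1153
After event 4: A_seq=1302 A_ack=26 B_seq=26 B_ack=1153

1302 26 26 1153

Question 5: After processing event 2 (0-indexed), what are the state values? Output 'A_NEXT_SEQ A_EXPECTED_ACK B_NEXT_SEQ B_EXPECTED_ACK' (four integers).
After event 0: A_seq=1119 A_ack=0 B_seq=0 B_ack=1119
After event 1: A_seq=1153 A_ack=0 B_seq=0 B_ack=1153
After event 2: A_seq=1237 A_ack=0 B_seq=0 B_ack=1153

1237 0 0 1153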